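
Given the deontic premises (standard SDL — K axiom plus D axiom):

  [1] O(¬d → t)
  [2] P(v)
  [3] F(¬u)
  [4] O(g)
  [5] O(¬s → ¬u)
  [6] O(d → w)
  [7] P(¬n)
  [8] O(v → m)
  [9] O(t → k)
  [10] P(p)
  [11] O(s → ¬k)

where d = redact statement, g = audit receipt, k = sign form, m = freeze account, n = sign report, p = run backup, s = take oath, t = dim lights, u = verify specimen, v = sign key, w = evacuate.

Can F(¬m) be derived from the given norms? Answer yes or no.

No

Premise 8 is O(v → m), but O(v) is not derivable from the premises (the permission P(v) asserts only ¬O(¬v), not O(v)), so it does not yield O(m).
No other premise forces O(m). An ideal world satisfying every premise can still have ¬m true, so F(¬m) is not derivable.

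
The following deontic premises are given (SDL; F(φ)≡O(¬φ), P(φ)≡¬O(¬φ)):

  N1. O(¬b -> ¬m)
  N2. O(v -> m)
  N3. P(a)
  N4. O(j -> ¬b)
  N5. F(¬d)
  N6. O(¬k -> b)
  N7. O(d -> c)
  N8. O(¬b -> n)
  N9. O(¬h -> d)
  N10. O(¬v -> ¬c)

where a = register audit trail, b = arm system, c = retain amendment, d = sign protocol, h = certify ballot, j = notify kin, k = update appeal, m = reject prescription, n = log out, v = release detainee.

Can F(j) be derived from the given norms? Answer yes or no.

F(¬d) at premise 5 means O(d).
Premise 7 is O(d -> c); since O(d), deontic closure gives O(c).
Premise 10 is O(¬v -> ¬c); contrapositively O(c -> v). Since O(c) holds, K gives O(v).
Premise 2 is O(v -> m); since O(v), deontic closure gives O(m).
Premise 1 is O(¬b -> ¬m); contrapositively O(m -> b). Since O(m) holds, K gives O(b).
Premise 4 is O(j -> ¬b); contrapositively O(b -> ¬j). Since O(b) holds, K gives O(¬j).
Premises 3, 6, 8, 9 do not contribute to this derivation.
So O(¬j) holds, i.e. F(j). The claim follows.

Yes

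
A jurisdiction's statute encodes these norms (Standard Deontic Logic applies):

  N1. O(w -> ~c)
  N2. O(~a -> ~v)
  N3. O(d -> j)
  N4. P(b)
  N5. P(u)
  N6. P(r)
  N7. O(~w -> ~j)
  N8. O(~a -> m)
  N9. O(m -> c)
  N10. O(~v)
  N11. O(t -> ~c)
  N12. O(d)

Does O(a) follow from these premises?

From premise 12 we have O(d).
From O(d) and premise 3, O(d -> j), we obtain O(j).
Premise 7 is O(~w -> ~j); contrapositively O(j -> w). Since O(j) holds, K gives O(w).
Applying K to premise 1 (O(w -> ~c)) and O(w) yields O(~c).
The contrapositive of premise 9 (O(m -> c)) is O(~c -> ~m), and O(~c) is already established, so O(~m).
Premise 8 is O(~a -> m); contrapositively O(~m -> a). Since O(~m) holds, K gives O(a).
Premises 2, 4, 5, 6, 10, 11 do not contribute to this derivation.
So O(a) follows.

Yes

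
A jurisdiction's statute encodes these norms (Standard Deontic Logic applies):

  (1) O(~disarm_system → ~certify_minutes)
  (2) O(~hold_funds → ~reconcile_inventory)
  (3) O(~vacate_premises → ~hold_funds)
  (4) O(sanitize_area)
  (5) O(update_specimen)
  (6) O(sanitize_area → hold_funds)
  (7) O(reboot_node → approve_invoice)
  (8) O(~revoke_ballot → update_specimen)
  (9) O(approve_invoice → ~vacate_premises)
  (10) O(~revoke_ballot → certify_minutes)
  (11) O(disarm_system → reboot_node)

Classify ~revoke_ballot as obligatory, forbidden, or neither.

Premise 4 states O(sanitize_area) outright.
Applying K to premise 6 (O(sanitize_area → hold_funds)) and O(sanitize_area) yields O(hold_funds).
The contrapositive of premise 3 (O(~vacate_premises → ~hold_funds)) is O(hold_funds → vacate_premises), and O(hold_funds) is already established, so O(vacate_premises).
Premise 9 is O(approve_invoice → ~vacate_premises); contrapositively O(vacate_premises → ~approve_invoice). Since O(vacate_premises) holds, K gives O(~approve_invoice).
The contrapositive of premise 7 (O(reboot_node → approve_invoice)) is O(~approve_invoice → ~reboot_node), and O(~approve_invoice) is already established, so O(~reboot_node).
Premise 11 is O(disarm_system → reboot_node); contrapositively O(~reboot_node → ~disarm_system). Since O(~reboot_node) holds, K gives O(~disarm_system).
Applying K to premise 1 (O(~disarm_system → ~certify_minutes)) and O(~disarm_system) yields O(~certify_minutes).
Premise 10, O(~revoke_ballot → certify_minutes), contraposes to O(~certify_minutes → revoke_ballot); with O(~certify_minutes) we get O(revoke_ballot).
Premises 2, 5, 8 do not contribute to this derivation.
Thus O(revoke_ballot), which is F(~revoke_ballot): ~revoke_ballot is forbidden.

Forbidden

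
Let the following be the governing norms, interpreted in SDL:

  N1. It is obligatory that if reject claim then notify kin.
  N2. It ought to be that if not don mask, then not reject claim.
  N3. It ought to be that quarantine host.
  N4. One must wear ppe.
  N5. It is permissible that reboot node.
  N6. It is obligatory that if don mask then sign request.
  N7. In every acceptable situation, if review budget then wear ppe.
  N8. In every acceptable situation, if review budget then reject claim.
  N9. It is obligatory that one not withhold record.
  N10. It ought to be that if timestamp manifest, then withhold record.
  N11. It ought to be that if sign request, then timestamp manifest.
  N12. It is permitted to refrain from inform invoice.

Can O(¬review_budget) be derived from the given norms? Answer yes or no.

Yes

Premise 9 states O(¬withhold_record) outright.
Premise 10, O(timestamp_manifest → withhold_record), contraposes to O(¬withhold_record → ¬timestamp_manifest); with O(¬withhold_record) we get O(¬timestamp_manifest).
The contrapositive of premise 11 (O(sign_request → timestamp_manifest)) is O(¬timestamp_manifest → ¬sign_request), and O(¬timestamp_manifest) is already established, so O(¬sign_request).
Premise 6, O(don_mask → sign_request), contraposes to O(¬sign_request → ¬don_mask); with O(¬sign_request) we get O(¬don_mask).
Applying K to premise 2 (O(¬don_mask → ¬reject_claim)) and O(¬don_mask) yields O(¬reject_claim).
The contrapositive of premise 8 (O(review_budget → reject_claim)) is O(¬reject_claim → ¬review_budget), and O(¬reject_claim) is already established, so O(¬review_budget).
Premises 1, 3, 4, 5, 7, 12 do not contribute to this derivation.
So O(¬review_budget) follows.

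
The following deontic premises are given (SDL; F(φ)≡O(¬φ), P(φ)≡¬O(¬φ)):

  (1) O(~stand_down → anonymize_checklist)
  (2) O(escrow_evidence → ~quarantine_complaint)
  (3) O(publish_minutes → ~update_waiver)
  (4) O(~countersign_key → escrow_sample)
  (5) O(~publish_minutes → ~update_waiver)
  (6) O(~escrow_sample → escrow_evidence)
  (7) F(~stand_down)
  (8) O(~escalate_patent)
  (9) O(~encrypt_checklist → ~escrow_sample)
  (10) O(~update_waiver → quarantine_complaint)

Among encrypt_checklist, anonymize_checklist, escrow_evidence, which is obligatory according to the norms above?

Premises 5 and 3 are O(~publish_minutes → ~update_waiver) and O(publish_minutes → ~update_waiver); every ideal world satisfies ~publish_minutes or publish_minutes, so in either case ~update_waiver holds — hence O(~update_waiver).
From O(~update_waiver) and premise 10, O(~update_waiver → quarantine_complaint), we obtain O(quarantine_complaint).
The contrapositive of premise 2 (O(escrow_evidence → ~quarantine_complaint)) is O(quarantine_complaint → ~escrow_evidence), and O(quarantine_complaint) is already established, so O(~escrow_evidence).
Premise 6 is O(~escrow_sample → escrow_evidence); contrapositively O(~escrow_evidence → escrow_sample). Since O(~escrow_evidence) holds, K gives O(escrow_sample).
Premise 9 is O(~encrypt_checklist → ~escrow_sample); contrapositively O(escrow_sample → encrypt_checklist). Since O(escrow_sample) holds, K gives O(encrypt_checklist).
So O(encrypt_checklist) holds — encrypt_checklist is obligatory. None of the other listed options is made obligatory by any chain of premises.

encrypt_checklist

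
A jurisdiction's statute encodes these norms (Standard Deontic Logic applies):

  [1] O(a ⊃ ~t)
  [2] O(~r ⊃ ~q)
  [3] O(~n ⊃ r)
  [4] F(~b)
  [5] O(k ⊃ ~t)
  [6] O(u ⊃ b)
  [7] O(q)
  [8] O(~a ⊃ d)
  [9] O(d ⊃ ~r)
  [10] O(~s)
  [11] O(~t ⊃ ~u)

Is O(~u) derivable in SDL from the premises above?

Premise 7 states O(q) outright.
Premise 2, O(~r ⊃ ~q), contraposes to O(q ⊃ r); with O(q) we get O(r).
Premise 9, O(d ⊃ ~r), contraposes to O(r ⊃ ~d); with O(r) we get O(~d).
The contrapositive of premise 8 (O(~a ⊃ d)) is O(~d ⊃ a), and O(~d) is already established, so O(a).
Premise 1 is O(a ⊃ ~t); since O(a), deontic closure gives O(~t).
Premise 11 is O(~t ⊃ ~u); since O(~t), deontic closure gives O(~u).
Premises 3, 4, 5, 6, 10 do not contribute to this derivation.
So O(~u) follows.

Yes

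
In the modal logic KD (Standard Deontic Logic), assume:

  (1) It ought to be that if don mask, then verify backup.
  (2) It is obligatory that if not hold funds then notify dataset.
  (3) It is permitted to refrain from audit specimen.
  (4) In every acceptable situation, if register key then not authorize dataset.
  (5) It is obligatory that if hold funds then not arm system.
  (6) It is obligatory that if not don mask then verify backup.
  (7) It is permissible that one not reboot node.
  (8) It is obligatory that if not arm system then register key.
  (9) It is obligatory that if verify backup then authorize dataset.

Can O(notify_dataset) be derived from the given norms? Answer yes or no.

Yes

By case analysis on don_mask: premise 1 gives O(don_mask → verify_backup) and premise 6 gives O(¬don_mask → verify_backup), so O(verify_backup) either way.
Premise 9 is O(verify_backup → authorize_dataset); since O(verify_backup), deontic closure gives O(authorize_dataset).
Premise 4 is O(register_key → ¬authorize_dataset); contrapositively O(authorize_dataset → ¬register_key). Since O(authorize_dataset) holds, K gives O(¬register_key).
Premise 8 is O(¬arm_system → register_key); contrapositively O(¬register_key → arm_system). Since O(¬register_key) holds, K gives O(arm_system).
Premise 5, O(hold_funds → ¬arm_system), contraposes to O(arm_system → ¬hold_funds); with O(arm_system) we get O(¬hold_funds).
From O(¬hold_funds) and premise 2, O(¬hold_funds → notify_dataset), we obtain O(notify_dataset).
Premises 3, 7 do not contribute to this derivation.
So O(notify_dataset) follows.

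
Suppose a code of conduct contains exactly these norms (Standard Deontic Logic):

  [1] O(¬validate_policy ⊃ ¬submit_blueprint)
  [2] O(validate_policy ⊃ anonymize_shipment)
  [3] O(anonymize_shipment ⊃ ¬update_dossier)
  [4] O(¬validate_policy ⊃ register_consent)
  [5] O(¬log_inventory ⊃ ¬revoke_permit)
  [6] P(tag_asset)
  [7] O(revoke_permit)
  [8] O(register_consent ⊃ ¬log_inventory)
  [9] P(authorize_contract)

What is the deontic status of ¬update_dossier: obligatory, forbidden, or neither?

Premise 7 gives O(revoke_permit).
The contrapositive of premise 5 (O(¬log_inventory ⊃ ¬revoke_permit)) is O(revoke_permit ⊃ log_inventory), and O(revoke_permit) is already established, so O(log_inventory).
The contrapositive of premise 8 (O(register_consent ⊃ ¬log_inventory)) is O(log_inventory ⊃ ¬register_consent), and O(log_inventory) is already established, so O(¬register_consent).
Premise 4, O(¬validate_policy ⊃ register_consent), contraposes to O(¬register_consent ⊃ validate_policy); with O(¬register_consent) we get O(validate_policy).
Applying K to premise 2 (O(validate_policy ⊃ anonymize_shipment)) and O(validate_policy) yields O(anonymize_shipment).
Applying K to premise 3 (O(anonymize_shipment ⊃ ¬update_dossier)) and O(anonymize_shipment) yields O(¬update_dossier).
Premises 1, 6, 9 do not contribute to this derivation.
Hence ¬update_dossier is obligatory.

Obligatory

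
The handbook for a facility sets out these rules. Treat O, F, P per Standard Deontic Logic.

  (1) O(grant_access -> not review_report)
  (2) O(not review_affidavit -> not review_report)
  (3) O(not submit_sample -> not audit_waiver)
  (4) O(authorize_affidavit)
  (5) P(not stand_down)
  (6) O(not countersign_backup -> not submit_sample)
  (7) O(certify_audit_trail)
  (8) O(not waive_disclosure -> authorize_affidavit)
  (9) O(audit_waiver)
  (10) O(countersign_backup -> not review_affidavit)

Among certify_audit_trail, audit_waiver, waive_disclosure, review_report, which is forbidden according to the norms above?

review_report

Premise 9 gives O(audit_waiver).
The contrapositive of premise 3 (O(not submit_sample -> not audit_waiver)) is O(audit_waiver -> submit_sample), and O(audit_waiver) is already established, so O(submit_sample).
Premise 6 is O(not countersign_backup -> not submit_sample); contrapositively O(submit_sample -> countersign_backup). Since O(submit_sample) holds, K gives O(countersign_backup).
Premise 10 is O(countersign_backup -> not review_affidavit); since O(countersign_backup), deontic closure gives O(not review_affidavit).
Applying K to premise 2 (O(not review_affidavit -> not review_report)) and O(not review_affidavit) yields O(not review_report).
So O(not review_report) holds, i.e. review_report is forbidden. None of the other listed options is forbidden under the premises.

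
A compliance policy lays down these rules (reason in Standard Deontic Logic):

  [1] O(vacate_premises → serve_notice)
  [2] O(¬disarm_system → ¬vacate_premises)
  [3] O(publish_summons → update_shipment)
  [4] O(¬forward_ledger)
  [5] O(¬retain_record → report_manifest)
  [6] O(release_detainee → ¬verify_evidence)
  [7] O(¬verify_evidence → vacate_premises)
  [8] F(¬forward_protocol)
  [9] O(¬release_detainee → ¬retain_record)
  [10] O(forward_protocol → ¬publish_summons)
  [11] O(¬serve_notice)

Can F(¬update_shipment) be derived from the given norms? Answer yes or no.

No

Premise 3 is O(publish_summons → update_shipment), but O(publish_summons) is not derivable from the premises, so it does not yield O(update_shipment).
No other premise forces O(update_shipment). An ideal world satisfying every premise can still have ¬update_shipment true, so F(¬update_shipment) is not derivable.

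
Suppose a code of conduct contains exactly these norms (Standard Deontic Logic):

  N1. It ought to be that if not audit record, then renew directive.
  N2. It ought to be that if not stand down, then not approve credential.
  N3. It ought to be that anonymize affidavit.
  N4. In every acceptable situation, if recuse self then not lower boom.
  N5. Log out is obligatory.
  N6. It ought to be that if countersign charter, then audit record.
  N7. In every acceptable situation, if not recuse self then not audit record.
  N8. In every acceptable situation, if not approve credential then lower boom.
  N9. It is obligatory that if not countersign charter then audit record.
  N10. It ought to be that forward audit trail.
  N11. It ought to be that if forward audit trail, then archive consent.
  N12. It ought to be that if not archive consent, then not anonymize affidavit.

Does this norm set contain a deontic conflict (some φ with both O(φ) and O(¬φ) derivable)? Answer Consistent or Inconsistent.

Premise 12 is O(¬archive_consent → ¬anonymize_affidavit), but O(¬archive_consent) is not derivable from the premises, so it does not yield O(¬anonymize_affidavit).
So O(¬anonymize_affidavit) is not derivable, and the apparent clash with O(anonymize_affidavit) does not arise.
A world satisfying every obligation exists (e.g. anonymize_affidavit=true, approve_credential=true, archive_consent=true, audit_record=true, countersign_charter=false, forward_audit_trail=true, log_out=true, lower_boom=false, recuse_self=true, renew_directive=false, stand_down=true); no atom is both obligatory and forbidden, so the set is consistent.

Consistent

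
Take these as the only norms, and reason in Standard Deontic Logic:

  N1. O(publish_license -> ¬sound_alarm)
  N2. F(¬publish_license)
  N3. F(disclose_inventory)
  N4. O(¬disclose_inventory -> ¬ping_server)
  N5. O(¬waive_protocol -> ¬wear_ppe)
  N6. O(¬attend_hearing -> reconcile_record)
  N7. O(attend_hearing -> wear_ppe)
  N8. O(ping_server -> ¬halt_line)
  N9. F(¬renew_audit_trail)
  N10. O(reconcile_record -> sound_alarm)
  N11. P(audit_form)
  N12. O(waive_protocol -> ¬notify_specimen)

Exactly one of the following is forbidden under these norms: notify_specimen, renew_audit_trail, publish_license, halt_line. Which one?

notify_specimen

Premise 2 is F(¬publish_license), i.e. O(publish_license).
With premise 1, O(publish_license -> ¬sound_alarm), the K-axiom yields O(¬sound_alarm).
Premise 10, O(reconcile_record -> sound_alarm), contraposes to O(¬sound_alarm -> ¬reconcile_record); with O(¬sound_alarm) we get O(¬reconcile_record).
Premise 6 is O(¬attend_hearing -> reconcile_record); contrapositively O(¬reconcile_record -> attend_hearing). Since O(¬reconcile_record) holds, K gives O(attend_hearing).
With premise 7, O(attend_hearing -> wear_ppe), the K-axiom yields O(wear_ppe).
Premise 5, O(¬waive_protocol -> ¬wear_ppe), contraposes to O(wear_ppe -> waive_protocol); with O(wear_ppe) we get O(waive_protocol).
Premise 12 is O(waive_protocol -> ¬notify_specimen); since O(waive_protocol), deontic closure gives O(¬notify_specimen).
So O(¬notify_specimen) holds, i.e. notify_specimen is forbidden. None of the other listed options is forbidden under the premises.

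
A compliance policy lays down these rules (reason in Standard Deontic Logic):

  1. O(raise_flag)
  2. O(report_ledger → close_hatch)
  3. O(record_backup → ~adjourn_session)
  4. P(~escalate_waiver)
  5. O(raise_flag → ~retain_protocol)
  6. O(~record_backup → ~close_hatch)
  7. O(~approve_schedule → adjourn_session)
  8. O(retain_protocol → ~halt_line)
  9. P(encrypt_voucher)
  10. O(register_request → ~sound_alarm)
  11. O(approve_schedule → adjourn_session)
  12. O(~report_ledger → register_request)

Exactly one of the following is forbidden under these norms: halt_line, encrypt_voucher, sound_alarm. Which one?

Premises 11 and 7 cover both cases: O(approve_schedule → adjourn_session) and O(~approve_schedule → adjourn_session). Since approve_schedule ∨ ~approve_schedule is a tautology, O(adjourn_session) follows.
Premise 3, O(record_backup → ~adjourn_session), contraposes to O(adjourn_session → ~record_backup); with O(adjourn_session) we get O(~record_backup).
From O(~record_backup) and premise 6, O(~record_backup → ~close_hatch), we obtain O(~close_hatch).
The contrapositive of premise 2 (O(report_ledger → close_hatch)) is O(~close_hatch → ~report_ledger), and O(~close_hatch) is already established, so O(~report_ledger).
Premise 12 is O(~report_ledger → register_request); since O(~report_ledger), deontic closure gives O(register_request).
Premise 10 is O(register_request → ~sound_alarm); since O(register_request), deontic closure gives O(~sound_alarm).
So O(~sound_alarm) holds, i.e. sound_alarm is forbidden. None of the other listed options is forbidden under the premises.

sound_alarm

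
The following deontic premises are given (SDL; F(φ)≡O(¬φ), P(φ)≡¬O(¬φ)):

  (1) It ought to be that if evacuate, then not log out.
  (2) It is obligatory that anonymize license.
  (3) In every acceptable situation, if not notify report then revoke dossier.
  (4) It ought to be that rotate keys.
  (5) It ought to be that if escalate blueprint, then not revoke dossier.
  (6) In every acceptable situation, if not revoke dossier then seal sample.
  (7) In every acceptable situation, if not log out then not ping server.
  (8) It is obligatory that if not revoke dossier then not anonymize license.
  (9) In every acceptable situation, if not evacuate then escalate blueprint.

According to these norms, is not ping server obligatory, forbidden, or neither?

Premise 2 states O(anonymize_license) outright.
The contrapositive of premise 8 (O(¬revoke_dossier → ¬anonymize_license)) is O(anonymize_license → revoke_dossier), and O(anonymize_license) is already established, so O(revoke_dossier).
Premise 5 is O(escalate_blueprint → ¬revoke_dossier); contrapositively O(revoke_dossier → ¬escalate_blueprint). Since O(revoke_dossier) holds, K gives O(¬escalate_blueprint).
The contrapositive of premise 9 (O(¬evacuate → escalate_blueprint)) is O(¬escalate_blueprint → evacuate), and O(¬escalate_blueprint) is already established, so O(evacuate).
Premise 1 is O(evacuate → ¬log_out); since O(evacuate), deontic closure gives O(¬log_out).
With premise 7, O(¬log_out → ¬ping_server), the K-axiom yields O(¬ping_server).
Premises 3, 4, 6 do not contribute to this derivation.
Hence ¬ping_server is obligatory.

Obligatory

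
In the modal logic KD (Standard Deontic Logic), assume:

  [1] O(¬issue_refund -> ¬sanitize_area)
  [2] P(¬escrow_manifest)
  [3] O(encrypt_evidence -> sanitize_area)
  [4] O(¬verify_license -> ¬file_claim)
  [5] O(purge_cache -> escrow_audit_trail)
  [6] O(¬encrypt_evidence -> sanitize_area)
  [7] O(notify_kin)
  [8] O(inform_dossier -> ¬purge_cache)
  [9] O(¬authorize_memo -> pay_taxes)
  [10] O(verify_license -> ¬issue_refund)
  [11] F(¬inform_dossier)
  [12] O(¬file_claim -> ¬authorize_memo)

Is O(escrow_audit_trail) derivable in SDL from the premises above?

Premise 5 is O(purge_cache -> escrow_audit_trail), but O(purge_cache) is not derivable from the premises, so it does not yield O(escrow_audit_trail).
No other premise forces O(escrow_audit_trail). An ideal world satisfying every premise can still have escrow_audit_trail false, so O(escrow_audit_trail) is not derivable.

No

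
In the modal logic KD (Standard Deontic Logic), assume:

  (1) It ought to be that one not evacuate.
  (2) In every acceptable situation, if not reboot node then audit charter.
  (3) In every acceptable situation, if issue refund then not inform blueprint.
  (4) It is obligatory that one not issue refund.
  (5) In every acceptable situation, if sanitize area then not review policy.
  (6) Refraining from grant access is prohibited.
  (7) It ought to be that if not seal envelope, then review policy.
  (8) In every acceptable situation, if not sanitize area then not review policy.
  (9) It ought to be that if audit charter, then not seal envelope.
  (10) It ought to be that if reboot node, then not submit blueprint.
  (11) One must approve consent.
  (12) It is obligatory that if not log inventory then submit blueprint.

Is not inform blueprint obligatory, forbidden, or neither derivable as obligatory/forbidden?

Neither

Premise 3 is O(issue_refund → ¬inform_blueprint), but O(issue_refund) is not derivable from the premises, so it does not yield O(¬inform_blueprint).
No premise or chain of K-axiom applications forces O(¬inform_blueprint), and none forces O(inform_blueprint). So ¬inform_blueprint is neither obligatory nor forbidden under these norms.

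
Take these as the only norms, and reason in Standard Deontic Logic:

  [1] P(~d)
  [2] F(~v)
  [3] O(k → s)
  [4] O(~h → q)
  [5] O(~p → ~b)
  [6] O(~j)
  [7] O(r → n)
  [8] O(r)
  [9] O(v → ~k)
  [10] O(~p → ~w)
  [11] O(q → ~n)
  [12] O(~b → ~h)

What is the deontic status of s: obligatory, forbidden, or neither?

Premise 3 is O(k → s), but O(k) is not derivable from the premises, so it does not yield O(s).
No premise or chain of K-axiom applications forces O(s), and none forces O(~s). So s is neither obligatory nor forbidden under these norms.

Neither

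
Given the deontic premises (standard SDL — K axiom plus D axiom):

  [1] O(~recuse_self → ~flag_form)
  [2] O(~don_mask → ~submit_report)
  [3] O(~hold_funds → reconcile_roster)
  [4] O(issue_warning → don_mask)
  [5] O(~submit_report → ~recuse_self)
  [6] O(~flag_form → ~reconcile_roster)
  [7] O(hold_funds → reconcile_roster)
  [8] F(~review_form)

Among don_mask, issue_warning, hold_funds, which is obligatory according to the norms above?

By case analysis on ~hold_funds: premise 3 gives O(~hold_funds → reconcile_roster) and premise 7 gives O(hold_funds → reconcile_roster), so O(reconcile_roster) either way.
Premise 6 is O(~flag_form → ~reconcile_roster); contrapositively O(reconcile_roster → flag_form). Since O(reconcile_roster) holds, K gives O(flag_form).
The contrapositive of premise 1 (O(~recuse_self → ~flag_form)) is O(flag_form → recuse_self), and O(flag_form) is already established, so O(recuse_self).
Premise 5 is O(~submit_report → ~recuse_self); contrapositively O(recuse_self → submit_report). Since O(recuse_self) holds, K gives O(submit_report).
Premise 2 is O(~don_mask → ~submit_report); contrapositively O(submit_report → don_mask). Since O(submit_report) holds, K gives O(don_mask).
So O(don_mask) holds — don_mask is obligatory. None of the other listed options is made obligatory by any chain of premises.

don_mask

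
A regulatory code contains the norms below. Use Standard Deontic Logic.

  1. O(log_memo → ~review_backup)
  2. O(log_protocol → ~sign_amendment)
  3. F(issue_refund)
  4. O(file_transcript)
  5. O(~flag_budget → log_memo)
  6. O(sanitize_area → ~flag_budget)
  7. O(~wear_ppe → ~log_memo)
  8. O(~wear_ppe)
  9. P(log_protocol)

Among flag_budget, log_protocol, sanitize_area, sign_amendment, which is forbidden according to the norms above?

sanitize_area

Premise 8 states O(~wear_ppe) outright.
With premise 7, O(~wear_ppe → ~log_memo), the K-axiom yields O(~log_memo).
The contrapositive of premise 5 (O(~flag_budget → log_memo)) is O(~log_memo → flag_budget), and O(~log_memo) is already established, so O(flag_budget).
Premise 6 is O(sanitize_area → ~flag_budget); contrapositively O(flag_budget → ~sanitize_area). Since O(flag_budget) holds, K gives O(~sanitize_area).
So O(~sanitize_area) holds, i.e. sanitize_area is forbidden. None of the other listed options is forbidden under the premises.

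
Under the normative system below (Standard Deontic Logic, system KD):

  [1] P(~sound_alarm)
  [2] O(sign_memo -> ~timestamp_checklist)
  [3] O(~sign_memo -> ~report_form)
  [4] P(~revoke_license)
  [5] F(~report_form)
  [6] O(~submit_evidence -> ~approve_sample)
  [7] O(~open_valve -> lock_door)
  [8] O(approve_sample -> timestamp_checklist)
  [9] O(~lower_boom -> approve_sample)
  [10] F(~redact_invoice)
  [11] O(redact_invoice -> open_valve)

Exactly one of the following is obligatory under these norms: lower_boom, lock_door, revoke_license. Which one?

F(~report_form) at premise 5 means O(report_form).
Premise 3 is O(~sign_memo -> ~report_form); contrapositively O(report_form -> sign_memo). Since O(report_form) holds, K gives O(sign_memo).
With premise 2, O(sign_memo -> ~timestamp_checklist), the K-axiom yields O(~timestamp_checklist).
The contrapositive of premise 8 (O(approve_sample -> timestamp_checklist)) is O(~timestamp_checklist -> ~approve_sample), and O(~timestamp_checklist) is already established, so O(~approve_sample).
Premise 9, O(~lower_boom -> approve_sample), contraposes to O(~approve_sample -> lower_boom); with O(~approve_sample) we get O(lower_boom).
So O(lower_boom) holds — lower_boom is obligatory. None of the other listed options is made obligatory by any chain of premises.

lower_boom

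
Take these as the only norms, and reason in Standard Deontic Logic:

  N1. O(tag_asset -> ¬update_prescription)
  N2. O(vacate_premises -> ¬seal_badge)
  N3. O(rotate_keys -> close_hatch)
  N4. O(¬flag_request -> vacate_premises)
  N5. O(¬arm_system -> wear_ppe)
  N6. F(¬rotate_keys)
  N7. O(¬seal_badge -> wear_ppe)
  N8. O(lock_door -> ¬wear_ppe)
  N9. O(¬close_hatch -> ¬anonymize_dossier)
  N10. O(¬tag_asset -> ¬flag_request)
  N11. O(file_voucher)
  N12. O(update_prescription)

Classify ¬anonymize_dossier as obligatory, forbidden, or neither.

Premise 9 is O(¬close_hatch -> ¬anonymize_dossier), but O(¬close_hatch) is not derivable from the premises, so it does not yield O(¬anonymize_dossier).
No premise or chain of K-axiom applications forces O(¬anonymize_dossier), and none forces O(anonymize_dossier). So ¬anonymize_dossier is neither obligatory nor forbidden under these norms.

Neither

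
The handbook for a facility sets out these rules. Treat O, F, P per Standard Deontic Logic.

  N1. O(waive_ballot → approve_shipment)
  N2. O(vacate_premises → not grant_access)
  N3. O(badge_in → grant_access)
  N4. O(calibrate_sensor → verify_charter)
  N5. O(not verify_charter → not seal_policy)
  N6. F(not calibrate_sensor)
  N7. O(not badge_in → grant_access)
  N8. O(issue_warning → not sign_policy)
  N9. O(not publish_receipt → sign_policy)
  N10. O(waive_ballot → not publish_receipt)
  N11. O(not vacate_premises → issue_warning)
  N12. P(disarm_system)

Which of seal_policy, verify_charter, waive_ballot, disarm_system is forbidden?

waive_ballot

Premises 3 and 7 cover both cases: O(badge_in → grant_access) and O(not badge_in → grant_access). Since badge_in ∨ not badge_in is a tautology, O(grant_access) follows.
Premise 2, O(vacate_premises → not grant_access), contraposes to O(grant_access → not vacate_premises); with O(grant_access) we get O(not vacate_premises).
Premise 11 is O(not vacate_premises → issue_warning); since O(not vacate_premises), deontic closure gives O(issue_warning).
Applying K to premise 8 (O(issue_warning → not sign_policy)) and O(issue_warning) yields O(not sign_policy).
Premise 9 is O(not publish_receipt → sign_policy); contrapositively O(not sign_policy → publish_receipt). Since O(not sign_policy) holds, K gives O(publish_receipt).
Premise 10 is O(waive_ballot → not publish_receipt); contrapositively O(publish_receipt → not waive_ballot). Since O(publish_receipt) holds, K gives O(not waive_ballot).
So O(not waive_ballot) holds, i.e. waive_ballot is forbidden. None of the other listed options is forbidden under the premises.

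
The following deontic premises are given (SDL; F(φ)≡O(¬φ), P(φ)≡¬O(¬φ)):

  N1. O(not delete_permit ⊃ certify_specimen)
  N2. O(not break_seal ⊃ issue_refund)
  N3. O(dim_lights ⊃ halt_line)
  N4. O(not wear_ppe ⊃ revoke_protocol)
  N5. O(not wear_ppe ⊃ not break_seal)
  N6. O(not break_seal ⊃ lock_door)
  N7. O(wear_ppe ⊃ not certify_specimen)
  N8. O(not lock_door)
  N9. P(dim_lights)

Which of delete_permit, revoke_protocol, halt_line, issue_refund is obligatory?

Premise 8 states O(not lock_door) outright.
The contrapositive of premise 6 (O(not break_seal ⊃ lock_door)) is O(not lock_door ⊃ break_seal), and O(not lock_door) is already established, so O(break_seal).
Premise 5 is O(not wear_ppe ⊃ not break_seal); contrapositively O(break_seal ⊃ wear_ppe). Since O(break_seal) holds, K gives O(wear_ppe).
From O(wear_ppe) and premise 7, O(wear_ppe ⊃ not certify_specimen), we obtain O(not certify_specimen).
Premise 1 is O(not delete_permit ⊃ certify_specimen); contrapositively O(not certify_specimen ⊃ delete_permit). Since O(not certify_specimen) holds, K gives O(delete_permit).
So O(delete_permit) holds — delete_permit is obligatory. None of the other listed options is made obligatory by any chain of premises.

delete_permit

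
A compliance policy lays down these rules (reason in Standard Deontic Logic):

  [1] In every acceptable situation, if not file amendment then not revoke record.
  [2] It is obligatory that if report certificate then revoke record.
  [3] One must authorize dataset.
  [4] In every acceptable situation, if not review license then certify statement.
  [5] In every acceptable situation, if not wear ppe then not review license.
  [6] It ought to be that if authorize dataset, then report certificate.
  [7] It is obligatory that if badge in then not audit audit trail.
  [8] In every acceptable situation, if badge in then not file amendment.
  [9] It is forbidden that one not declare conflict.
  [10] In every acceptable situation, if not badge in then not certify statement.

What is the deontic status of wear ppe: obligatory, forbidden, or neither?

Premise 3 gives O(authorize_dataset).
Premise 6 is O(authorize_dataset → report_certificate); since O(authorize_dataset), deontic closure gives O(report_certificate).
With premise 2, O(report_certificate → revoke_record), the K-axiom yields O(revoke_record).
Premise 1, O(¬file_amendment → ¬revoke_record), contraposes to O(revoke_record → file_amendment); with O(revoke_record) we get O(file_amendment).
The contrapositive of premise 8 (O(badge_in → ¬file_amendment)) is O(file_amendment → ¬badge_in), and O(file_amendment) is already established, so O(¬badge_in).
Applying K to premise 10 (O(¬badge_in → ¬certify_statement)) and O(¬badge_in) yields O(¬certify_statement).
Premise 4 is O(¬review_license → certify_statement); contrapositively O(¬certify_statement → review_license). Since O(¬certify_statement) holds, K gives O(review_license).
Premise 5, O(¬wear_ppe → ¬review_license), contraposes to O(review_license → wear_ppe); with O(review_license) we get O(wear_ppe).
Premises 7, 9 do not contribute to this derivation.
Hence wear_ppe is obligatory.

Obligatory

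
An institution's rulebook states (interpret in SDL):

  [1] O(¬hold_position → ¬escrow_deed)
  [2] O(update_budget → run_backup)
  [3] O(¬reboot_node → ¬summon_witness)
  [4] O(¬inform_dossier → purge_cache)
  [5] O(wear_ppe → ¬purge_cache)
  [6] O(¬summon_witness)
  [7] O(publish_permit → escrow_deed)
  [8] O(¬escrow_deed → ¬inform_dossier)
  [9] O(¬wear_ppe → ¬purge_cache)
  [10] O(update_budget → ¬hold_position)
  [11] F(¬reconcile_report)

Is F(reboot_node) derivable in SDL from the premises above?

No

Premise 3 is O(¬reboot_node → ¬summon_witness); even if O(¬summon_witness) held, inferring O(¬reboot_node) would be affirming the consequent — invalid.
No other premise forces O(¬reboot_node). An ideal world satisfying every premise can still have reboot_node true, so F(reboot_node) is not derivable.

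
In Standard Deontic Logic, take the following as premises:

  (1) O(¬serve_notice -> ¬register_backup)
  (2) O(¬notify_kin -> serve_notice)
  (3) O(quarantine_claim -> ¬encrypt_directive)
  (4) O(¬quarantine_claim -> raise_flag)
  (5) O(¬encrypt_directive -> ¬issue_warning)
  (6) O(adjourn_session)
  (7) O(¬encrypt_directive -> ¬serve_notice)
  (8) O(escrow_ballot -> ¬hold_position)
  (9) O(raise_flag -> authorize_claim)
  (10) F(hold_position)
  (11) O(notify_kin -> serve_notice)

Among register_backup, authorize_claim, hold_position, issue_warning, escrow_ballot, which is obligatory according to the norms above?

authorize_claim

Premises 2 and 11 are O(¬notify_kin -> serve_notice) and O(notify_kin -> serve_notice); every ideal world satisfies ¬notify_kin or notify_kin, so in either case serve_notice holds — hence O(serve_notice).
The contrapositive of premise 7 (O(¬encrypt_directive -> ¬serve_notice)) is O(serve_notice -> encrypt_directive), and O(serve_notice) is already established, so O(encrypt_directive).
Premise 3 is O(quarantine_claim -> ¬encrypt_directive); contrapositively O(encrypt_directive -> ¬quarantine_claim). Since O(encrypt_directive) holds, K gives O(¬quarantine_claim).
From O(¬quarantine_claim) and premise 4, O(¬quarantine_claim -> raise_flag), we obtain O(raise_flag).
Applying K to premise 9 (O(raise_flag -> authorize_claim)) and O(raise_flag) yields O(authorize_claim).
So O(authorize_claim) holds — authorize_claim is obligatory. None of the other listed options is made obligatory by any chain of premises.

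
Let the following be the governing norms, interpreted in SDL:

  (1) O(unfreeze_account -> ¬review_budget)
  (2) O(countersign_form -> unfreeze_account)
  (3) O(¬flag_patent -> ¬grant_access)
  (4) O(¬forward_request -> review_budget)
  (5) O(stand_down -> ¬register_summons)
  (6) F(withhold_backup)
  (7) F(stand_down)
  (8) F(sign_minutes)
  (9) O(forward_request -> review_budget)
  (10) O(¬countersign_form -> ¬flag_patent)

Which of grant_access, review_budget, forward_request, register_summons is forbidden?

grant_access

Premises 4 and 9 cover both cases: O(¬forward_request -> review_budget) and O(forward_request -> review_budget). Since ¬forward_request ∨ forward_request is a tautology, O(review_budget) follows.
The contrapositive of premise 1 (O(unfreeze_account -> ¬review_budget)) is O(review_budget -> ¬unfreeze_account), and O(review_budget) is already established, so O(¬unfreeze_account).
Premise 2, O(countersign_form -> unfreeze_account), contraposes to O(¬unfreeze_account -> ¬countersign_form); with O(¬unfreeze_account) we get O(¬countersign_form).
Applying K to premise 10 (O(¬countersign_form -> ¬flag_patent)) and O(¬countersign_form) yields O(¬flag_patent).
Premise 3 is O(¬flag_patent -> ¬grant_access); since O(¬flag_patent), deontic closure gives O(¬grant_access).
So O(¬grant_access) holds, i.e. grant_access is forbidden. None of the other listed options is forbidden under the premises.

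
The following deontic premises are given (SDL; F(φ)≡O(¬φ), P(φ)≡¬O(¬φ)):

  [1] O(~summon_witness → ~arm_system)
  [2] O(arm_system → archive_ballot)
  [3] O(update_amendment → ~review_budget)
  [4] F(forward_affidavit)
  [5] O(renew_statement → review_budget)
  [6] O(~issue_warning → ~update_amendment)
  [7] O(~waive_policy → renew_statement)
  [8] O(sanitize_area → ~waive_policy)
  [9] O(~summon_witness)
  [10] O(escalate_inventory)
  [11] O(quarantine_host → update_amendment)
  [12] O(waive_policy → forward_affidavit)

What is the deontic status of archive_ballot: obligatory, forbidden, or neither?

Neither

Premise 2 is O(arm_system → archive_ballot), but O(arm_system) is not derivable from the premises, so it does not yield O(archive_ballot).
No premise or chain of K-axiom applications forces O(archive_ballot), and none forces O(~archive_ballot). So archive_ballot is neither obligatory nor forbidden under these norms.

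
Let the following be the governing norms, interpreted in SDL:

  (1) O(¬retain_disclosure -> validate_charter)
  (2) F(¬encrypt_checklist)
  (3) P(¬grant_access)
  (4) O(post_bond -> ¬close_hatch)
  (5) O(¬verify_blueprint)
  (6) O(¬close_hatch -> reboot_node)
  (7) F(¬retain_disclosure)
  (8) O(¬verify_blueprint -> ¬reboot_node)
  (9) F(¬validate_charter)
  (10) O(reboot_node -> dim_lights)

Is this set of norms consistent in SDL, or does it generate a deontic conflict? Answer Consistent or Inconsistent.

Consistent

Premise 1 is O(¬retain_disclosure -> validate_charter); even if O(validate_charter) held, inferring O(¬retain_disclosure) would be affirming the consequent — invalid.
So O(¬retain_disclosure) is not derivable, and the apparent clash with O(retain_disclosure) does not arise.
A world satisfying every obligation exists (e.g. close_hatch=true, dim_lights=false, encrypt_checklist=true, grant_access=false, post_bond=false, reboot_node=false, retain_disclosure=true, validate_charter=true, verify_blueprint=false); no atom is both obligatory and forbidden, so the set is consistent.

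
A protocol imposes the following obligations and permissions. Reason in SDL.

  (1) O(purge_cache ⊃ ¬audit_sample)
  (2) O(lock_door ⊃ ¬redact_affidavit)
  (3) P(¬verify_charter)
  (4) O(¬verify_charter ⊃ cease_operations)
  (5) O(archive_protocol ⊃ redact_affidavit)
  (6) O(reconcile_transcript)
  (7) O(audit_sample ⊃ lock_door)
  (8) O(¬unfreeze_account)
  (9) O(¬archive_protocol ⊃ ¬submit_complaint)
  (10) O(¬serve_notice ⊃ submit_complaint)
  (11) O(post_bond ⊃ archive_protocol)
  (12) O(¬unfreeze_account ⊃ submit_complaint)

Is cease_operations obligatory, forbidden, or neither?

Neither

Premise 4 is O(¬verify_charter ⊃ cease_operations), but O(¬verify_charter) is not derivable from the premises (the permission P(¬verify_charter) asserts only ¬O(verify_charter), not O(¬verify_charter)), so it does not yield O(cease_operations).
No premise or chain of K-axiom applications forces O(cease_operations), and none forces O(¬cease_operations). So cease_operations is neither obligatory nor forbidden under these norms.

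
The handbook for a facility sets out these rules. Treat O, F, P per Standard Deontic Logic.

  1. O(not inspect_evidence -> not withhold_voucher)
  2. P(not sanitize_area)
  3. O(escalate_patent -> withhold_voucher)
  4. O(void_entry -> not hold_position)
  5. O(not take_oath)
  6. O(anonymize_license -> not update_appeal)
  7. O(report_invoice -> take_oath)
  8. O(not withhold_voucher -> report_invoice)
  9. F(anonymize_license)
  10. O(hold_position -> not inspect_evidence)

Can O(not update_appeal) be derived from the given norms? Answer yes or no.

Premise 6 is O(anonymize_license -> not update_appeal), but O(anonymize_license) is not derivable from the premises, so it does not yield O(not update_appeal).
No other premise forces O(not update_appeal). An ideal world satisfying every premise can still have not update_appeal false, so O(not update_appeal) is not derivable.

No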